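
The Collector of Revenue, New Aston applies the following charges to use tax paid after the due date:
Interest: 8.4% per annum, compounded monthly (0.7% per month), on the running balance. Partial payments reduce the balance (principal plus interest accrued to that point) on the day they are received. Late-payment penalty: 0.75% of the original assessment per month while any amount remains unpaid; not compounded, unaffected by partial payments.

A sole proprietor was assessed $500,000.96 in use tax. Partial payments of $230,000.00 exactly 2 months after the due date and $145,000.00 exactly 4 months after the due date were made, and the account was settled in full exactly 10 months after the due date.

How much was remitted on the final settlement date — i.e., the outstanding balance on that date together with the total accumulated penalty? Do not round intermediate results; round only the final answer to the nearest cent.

Balance at month 2: $500,000.9600 × (1 + 0.007)^2 = $507,025.4735…
After $230,000.00 payment: $507,025.4735… − $230,000.00 = $277,025.4735…
Balance at month 4: $277,025.4735… × (1 + 0.007)^2 = $280,917.4044…
After $145,000.00 payment: $280,917.4044… − $145,000.00 = $135,917.4044…
Balance at month 10: $135,917.4044… × (1 + 0.007)^6 = $141,726.7719…
Penalty: 10 × 0.75% × $500,000.96 = $37,500.07…
Final settlement = outstanding balance + penalty = $141,726.7719… + $37,500.07… = $179,226.84

$179,226.84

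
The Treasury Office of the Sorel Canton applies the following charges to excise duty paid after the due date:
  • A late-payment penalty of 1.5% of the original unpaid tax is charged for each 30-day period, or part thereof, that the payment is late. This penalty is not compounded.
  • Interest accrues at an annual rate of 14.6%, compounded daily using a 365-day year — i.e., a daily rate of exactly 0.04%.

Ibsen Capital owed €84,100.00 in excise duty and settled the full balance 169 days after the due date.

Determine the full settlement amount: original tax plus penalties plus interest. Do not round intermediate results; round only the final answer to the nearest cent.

€97,549.51

Penalty periods: ⌈169/30⌉ = 6; penalty = 6 × 1.5% × €84,100.00 = €7,569.00
Interest: €84,100.00 × ((1 + 0.0004)^169 − 1) = €84,100.00 × 0.06992279… = €5,880.5063…
Total = €84,100.00 + €7,569.0000 + €5,880.5063… = €97,549.51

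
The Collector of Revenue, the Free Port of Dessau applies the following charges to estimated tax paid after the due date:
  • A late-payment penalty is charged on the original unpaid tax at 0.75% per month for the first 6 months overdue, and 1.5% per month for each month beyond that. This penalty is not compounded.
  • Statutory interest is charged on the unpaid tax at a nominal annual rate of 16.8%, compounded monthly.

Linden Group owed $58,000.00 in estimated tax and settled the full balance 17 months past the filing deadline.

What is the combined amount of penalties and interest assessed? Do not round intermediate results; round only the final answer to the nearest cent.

Penalty, months 1–6: 6 × 0.75% × $58,000.00 = $2,610.00
Penalty, months 7–17: 11 × 1.5% × $58,000.00 = $9,570.00
Interest (16.8%/yr ÷ 12 = 1.4%/month): $58,000.00 × ((1 + 0.014)^17 − 1) = $15,463.7729…
Penalties + interest = $12,180.0000 + $15,463.7729… = $27,643.77

$27,643.77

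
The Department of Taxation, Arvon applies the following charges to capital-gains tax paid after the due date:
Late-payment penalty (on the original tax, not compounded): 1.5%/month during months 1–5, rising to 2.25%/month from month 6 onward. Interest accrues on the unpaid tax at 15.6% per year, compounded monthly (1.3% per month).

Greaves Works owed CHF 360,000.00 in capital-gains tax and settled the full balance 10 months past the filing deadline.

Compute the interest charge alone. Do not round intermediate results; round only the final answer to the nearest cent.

Interest: CHF 360,000.00 × ((1 + 0.013)^10 − 1) = CHF 360,000.00 × 0.1378747… = CHF 49,634.9037…

CHF 49,634.90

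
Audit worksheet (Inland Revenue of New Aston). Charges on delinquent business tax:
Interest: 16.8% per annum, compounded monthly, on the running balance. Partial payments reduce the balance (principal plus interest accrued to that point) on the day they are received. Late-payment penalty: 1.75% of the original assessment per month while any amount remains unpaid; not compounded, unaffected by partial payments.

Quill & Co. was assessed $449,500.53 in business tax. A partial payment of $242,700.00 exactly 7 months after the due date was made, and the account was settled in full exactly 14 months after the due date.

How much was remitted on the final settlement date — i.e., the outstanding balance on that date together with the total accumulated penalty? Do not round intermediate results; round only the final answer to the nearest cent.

$388,707.11

Monthly rate = 16.8% ÷ 12 = 1.4%
Balance at month 7: $449,500.5300 × (1 + 0.014)^7 = $495,445.5056…
After $242,700.00 payment: $495,445.5056… − $242,700.00 = $252,745.5056…
Balance at month 14: $252,745.5056… × (1 + 0.014)^7 = $278,579.4821…
Penalty: 14 × 1.75% × $449,500.53 = $110,127.63…
Final settlement = outstanding balance + penalty = $278,579.4821… + $110,127.63… = $388,707.11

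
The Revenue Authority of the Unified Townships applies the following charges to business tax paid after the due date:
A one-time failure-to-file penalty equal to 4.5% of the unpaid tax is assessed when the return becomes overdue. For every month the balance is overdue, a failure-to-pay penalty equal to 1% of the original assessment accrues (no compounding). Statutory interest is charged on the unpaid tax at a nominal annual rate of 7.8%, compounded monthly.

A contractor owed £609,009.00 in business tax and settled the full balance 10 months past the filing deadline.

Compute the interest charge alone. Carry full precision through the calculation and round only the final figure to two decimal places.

£40,763.76

Interest (7.8%/yr ÷ 12 = 0.65%/month): £609,009.00 × ((1 + 0.0065)^10 − 1) = £40,763.7633…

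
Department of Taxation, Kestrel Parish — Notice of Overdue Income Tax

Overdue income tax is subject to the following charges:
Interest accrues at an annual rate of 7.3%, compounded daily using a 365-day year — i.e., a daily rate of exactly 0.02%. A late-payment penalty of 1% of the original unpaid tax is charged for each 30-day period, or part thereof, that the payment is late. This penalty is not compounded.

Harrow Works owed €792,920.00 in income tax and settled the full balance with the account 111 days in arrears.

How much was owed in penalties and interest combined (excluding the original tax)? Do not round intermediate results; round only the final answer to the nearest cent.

€49,514.67

Penalty periods: ⌈111/30⌉ = 4; penalty = 4 × 1% × €792,920.00 = €31,716.80
Interest: €792,920.00 × ((1 + 0.0002)^111 − 1) = €792,920.00 × 0.02244598… = €17,797.8697…
Penalties + interest = €31,716.8000 + €17,797.8697… = €49,514.67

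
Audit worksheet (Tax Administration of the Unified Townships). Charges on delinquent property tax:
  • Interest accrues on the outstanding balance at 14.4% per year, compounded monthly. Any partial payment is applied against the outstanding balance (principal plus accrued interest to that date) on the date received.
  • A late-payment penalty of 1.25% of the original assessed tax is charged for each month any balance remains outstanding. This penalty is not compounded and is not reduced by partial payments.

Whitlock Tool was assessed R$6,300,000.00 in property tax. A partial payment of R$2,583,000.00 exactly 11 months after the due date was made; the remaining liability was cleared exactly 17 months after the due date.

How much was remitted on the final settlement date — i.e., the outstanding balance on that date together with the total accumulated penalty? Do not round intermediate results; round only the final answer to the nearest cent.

Monthly rate = 14.4% ÷ 12 = 1.2%
Balance at month 11: R$6,300,000.0000 × (1 + 0.012)^11 = R$7,183,336.0992…
After R$2,583,000.00 payment: R$7,183,336.0992… − R$2,583,000.00 = R$4,600,336.0992…
Balance at month 17: R$4,600,336.0992… × (1 + 0.012)^6 = R$4,941,657.4497…
Penalty: 17 × 1.25% × R$6,300,000.00 = R$1,338,750.00
Final settlement = outstanding balance + penalty = R$4,941,657.4497… + R$1,338,750.00 = R$6,280,407.45

R$6,280,407.45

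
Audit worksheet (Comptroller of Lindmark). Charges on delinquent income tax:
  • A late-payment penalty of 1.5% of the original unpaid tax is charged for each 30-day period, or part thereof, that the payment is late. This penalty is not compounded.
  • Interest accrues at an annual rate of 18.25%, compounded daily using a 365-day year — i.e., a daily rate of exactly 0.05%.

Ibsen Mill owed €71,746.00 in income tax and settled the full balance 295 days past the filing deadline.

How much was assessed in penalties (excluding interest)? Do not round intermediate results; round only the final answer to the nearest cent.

€10,761.90

Penalty periods: ⌈295/30⌉ = 10; penalty = 10 × 1.5% × €71,746.00 = €10,761.90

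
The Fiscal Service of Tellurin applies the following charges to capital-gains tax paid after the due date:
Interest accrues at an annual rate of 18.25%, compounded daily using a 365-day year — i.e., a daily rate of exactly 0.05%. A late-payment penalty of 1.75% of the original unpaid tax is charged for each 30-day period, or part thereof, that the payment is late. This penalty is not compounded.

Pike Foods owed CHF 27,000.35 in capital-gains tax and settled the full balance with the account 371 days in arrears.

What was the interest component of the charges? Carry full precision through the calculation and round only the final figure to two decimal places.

CHF 5,501.71

Interest: CHF 27,000.35 × ((1 + 0.0005)^371 − 1) = CHF 27,000.35 × 0.20376439… = CHF 5,501.7099…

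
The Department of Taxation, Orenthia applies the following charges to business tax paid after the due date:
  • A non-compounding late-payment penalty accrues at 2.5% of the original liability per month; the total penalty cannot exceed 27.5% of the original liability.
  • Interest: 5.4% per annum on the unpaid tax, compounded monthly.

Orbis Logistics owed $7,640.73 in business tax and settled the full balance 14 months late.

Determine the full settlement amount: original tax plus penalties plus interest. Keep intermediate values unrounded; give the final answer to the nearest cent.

$10,237.63

Penalty (uncapped): 14 × 2.5% × $7,640.73 = $2,674.26…; cap = 27.5% × $7,640.73 = $2,101.20… → penalty = $2,101.20…
Interest (5.4%/yr ÷ 12 = 0.45%/month): $7,640.73 × ((1 + 0.0045)^14 − 1) = $495.7025…
Total = $7,640.73 + $2,101.2008… + $495.7025… = $10,237.63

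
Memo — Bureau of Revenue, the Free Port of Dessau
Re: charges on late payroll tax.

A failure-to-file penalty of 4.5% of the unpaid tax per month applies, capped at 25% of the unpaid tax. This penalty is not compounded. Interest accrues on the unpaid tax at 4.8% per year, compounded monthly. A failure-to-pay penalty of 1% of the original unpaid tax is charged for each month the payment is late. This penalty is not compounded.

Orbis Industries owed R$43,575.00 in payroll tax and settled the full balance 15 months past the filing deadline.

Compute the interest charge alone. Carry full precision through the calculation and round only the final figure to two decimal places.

Interest (4.8%/yr ÷ 12 = 0.4%/month): R$43,575.00 × ((1 + 0.004)^15 − 1) = R$2,688.9903…

R$2,688.99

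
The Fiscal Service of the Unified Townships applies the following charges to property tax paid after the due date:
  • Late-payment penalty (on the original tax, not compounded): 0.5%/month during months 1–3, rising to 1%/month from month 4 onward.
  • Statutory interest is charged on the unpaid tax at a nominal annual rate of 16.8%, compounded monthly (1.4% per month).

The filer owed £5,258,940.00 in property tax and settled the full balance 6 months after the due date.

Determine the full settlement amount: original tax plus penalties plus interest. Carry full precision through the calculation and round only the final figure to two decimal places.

Penalty, months 1–3: 3 × 0.5% × £5,258,940.00 = £78,884.10
Penalty, months 4–6: 3 × 1% × £5,258,940.00 = £157,768.20
Interest: £5,258,940.00 × ((1 + 0.014)^6 − 1) = £5,258,940.00 × 0.0869955… = £457,503.9016…
Total = £5,258,940.00 + £236,652.3000 + £457,503.9016… = £5,953,096.20

£5,953,096.20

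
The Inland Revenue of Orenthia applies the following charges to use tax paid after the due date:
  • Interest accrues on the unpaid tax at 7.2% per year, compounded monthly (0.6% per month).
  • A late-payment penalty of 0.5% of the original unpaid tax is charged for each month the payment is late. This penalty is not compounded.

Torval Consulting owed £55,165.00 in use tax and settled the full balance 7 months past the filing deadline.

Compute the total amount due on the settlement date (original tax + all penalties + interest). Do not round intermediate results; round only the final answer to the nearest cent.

£59,454.83

Late-payment penalty: 7 × 0.5% × £55,165.00 = £1,930.78…
Interest: £55,165.00 × ((1 + 0.006)^7 − 1) = £55,165.00 × 0.0427636… = £2,359.0543…
Total = £55,165.00 + £1,930.7750 + £2,359.0543… = £59,454.83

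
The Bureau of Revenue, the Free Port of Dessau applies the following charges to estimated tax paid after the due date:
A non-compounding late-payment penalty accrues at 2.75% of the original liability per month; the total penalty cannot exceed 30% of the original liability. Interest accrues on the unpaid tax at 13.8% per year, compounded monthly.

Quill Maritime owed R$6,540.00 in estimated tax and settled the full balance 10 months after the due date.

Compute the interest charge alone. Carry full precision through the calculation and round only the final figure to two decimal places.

Interest (13.8%/yr ÷ 12 = 1.15%/month): R$6,540.00 × ((1 + 0.0115)^10 − 1) = R$792.2391…

R$792.24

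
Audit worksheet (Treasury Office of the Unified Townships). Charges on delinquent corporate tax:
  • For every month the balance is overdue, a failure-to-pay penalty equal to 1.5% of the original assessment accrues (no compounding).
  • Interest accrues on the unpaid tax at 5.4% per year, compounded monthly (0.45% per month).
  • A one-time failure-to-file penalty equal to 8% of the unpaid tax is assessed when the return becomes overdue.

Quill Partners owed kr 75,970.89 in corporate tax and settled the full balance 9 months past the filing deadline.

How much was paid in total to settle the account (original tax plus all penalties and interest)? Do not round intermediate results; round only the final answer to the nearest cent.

Failure-to-file penalty: 8% × kr 75,970.89 = kr 6,077.67…
Failure-to-pay penalty: 9 × 1.5% × kr 75,970.89 = kr 10,256.07…
Interest: kr 75,970.89 × ((1 + 0.0045)^9 − 1) = kr 75,970.89 × 0.0412367… = kr 3,132.7893…
Total = kr 75,970.89 + kr 16,333.7414… + kr 3,132.7893… = kr 95,437.42

kr 95,437.42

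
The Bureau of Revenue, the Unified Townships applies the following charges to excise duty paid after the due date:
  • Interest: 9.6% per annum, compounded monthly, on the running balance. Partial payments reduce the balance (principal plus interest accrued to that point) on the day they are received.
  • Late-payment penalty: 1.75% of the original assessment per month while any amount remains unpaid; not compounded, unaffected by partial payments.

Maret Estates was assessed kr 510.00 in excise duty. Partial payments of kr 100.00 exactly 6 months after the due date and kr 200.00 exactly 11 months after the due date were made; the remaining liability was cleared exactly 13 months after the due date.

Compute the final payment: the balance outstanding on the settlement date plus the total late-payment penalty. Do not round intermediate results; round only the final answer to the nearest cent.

Monthly rate = 9.6% ÷ 12 = 0.8%
Balance at month 6: kr 510.0000 × (1 + 0.008)^6 = kr 534.9749…
After kr 100.00 payment: kr 534.9749… − kr 100.00 = kr 434.9749…
Balance at month 11: kr 434.9749… × (1 + 0.008)^5 = kr 452.6545…
After kr 200.00 payment: kr 452.6545… − kr 200.00 = kr 252.6545…
Balance at month 13: kr 252.6545… × (1 + 0.008)^2 = kr 256.7131…
Penalty: 13 × 1.75% × kr 510.00 = kr 116.03…
Final settlement = outstanding balance + penalty = kr 256.7131… + kr 116.03… = kr 372.74

kr 372.74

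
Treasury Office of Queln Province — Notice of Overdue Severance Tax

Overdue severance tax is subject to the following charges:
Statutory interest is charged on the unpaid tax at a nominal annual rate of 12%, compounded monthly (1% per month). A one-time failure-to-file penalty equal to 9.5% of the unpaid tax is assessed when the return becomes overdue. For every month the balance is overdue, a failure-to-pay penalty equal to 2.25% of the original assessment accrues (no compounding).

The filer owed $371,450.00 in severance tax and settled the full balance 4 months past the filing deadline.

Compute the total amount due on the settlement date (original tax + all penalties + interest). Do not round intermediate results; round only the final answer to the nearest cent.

Failure-to-file penalty: 9.5% × $371,450.00 = $35,287.75
Failure-to-pay penalty = 2.25% × $371,450.00 × 4 mo = $33,430.50
Interest: $371,450.00 × ((1 + 0.01)^4 − 1) = $371,450.00 × 0.0406040… = $15,082.3595…
Total = $371,450.00 + $68,718.2500 + $15,082.3595… = $455,250.61

$455,250.61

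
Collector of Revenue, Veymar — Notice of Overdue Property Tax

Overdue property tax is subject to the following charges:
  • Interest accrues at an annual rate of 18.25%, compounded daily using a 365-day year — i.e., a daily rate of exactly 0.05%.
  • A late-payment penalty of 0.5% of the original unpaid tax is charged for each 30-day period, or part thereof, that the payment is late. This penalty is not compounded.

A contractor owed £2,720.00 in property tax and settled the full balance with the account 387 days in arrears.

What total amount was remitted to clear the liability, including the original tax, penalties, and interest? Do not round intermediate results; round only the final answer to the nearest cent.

£3,477.33

Penalty periods: ⌈387/30⌉ = 13; penalty = 13 × 0.5% × £2,720.00 = £176.80
Interest: £2,720.00 × ((1 + 0.0005)^387 − 1) = £2,720.00 × 0.21343070… = £580.5315…
Total = £2,720.00 + £176.8000 + £580.5315… = £3,477.33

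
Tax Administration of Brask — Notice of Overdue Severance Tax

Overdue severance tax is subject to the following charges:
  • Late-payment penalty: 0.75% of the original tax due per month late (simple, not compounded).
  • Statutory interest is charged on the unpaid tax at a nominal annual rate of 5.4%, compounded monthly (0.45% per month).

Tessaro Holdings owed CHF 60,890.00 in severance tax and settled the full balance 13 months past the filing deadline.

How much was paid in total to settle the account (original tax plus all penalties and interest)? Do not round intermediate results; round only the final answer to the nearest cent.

Late-payment penalty = 0.75% × CHF 60,890.00 × 13 mo = CHF 5,936.78…
Interest: CHF 60,890.00 × ((1 + 0.0045)^13 − 1) = CHF 60,890.00 × 0.0601059… = CHF 3,659.8457…
Total = CHF 60,890.00 + CHF 5,936.7750 + CHF 3,659.8457… = CHF 70,486.62

CHF 70,486.62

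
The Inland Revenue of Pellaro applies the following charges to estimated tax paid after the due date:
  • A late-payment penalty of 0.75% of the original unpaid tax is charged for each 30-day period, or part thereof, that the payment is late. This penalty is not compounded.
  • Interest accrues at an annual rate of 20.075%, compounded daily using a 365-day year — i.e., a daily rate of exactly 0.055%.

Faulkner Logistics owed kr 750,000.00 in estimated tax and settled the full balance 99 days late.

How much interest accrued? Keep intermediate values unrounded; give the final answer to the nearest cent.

Interest: kr 750,000.00 × ((1 + 0.00055)^99 − 1) = kr 750,000.00 × 0.05594387… = kr 41,957.9035…

kr 41,957.90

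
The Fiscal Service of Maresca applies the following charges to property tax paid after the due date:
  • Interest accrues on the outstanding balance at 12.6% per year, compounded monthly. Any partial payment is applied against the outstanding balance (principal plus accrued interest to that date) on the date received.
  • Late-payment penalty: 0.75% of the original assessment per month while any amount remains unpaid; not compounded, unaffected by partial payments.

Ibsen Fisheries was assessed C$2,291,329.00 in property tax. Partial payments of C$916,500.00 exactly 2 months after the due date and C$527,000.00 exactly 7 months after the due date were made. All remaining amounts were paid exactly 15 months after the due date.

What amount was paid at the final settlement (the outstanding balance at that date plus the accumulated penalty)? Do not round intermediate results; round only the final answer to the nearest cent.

C$1,315,033.92

Monthly rate = 12.6% ÷ 12 = 1.05%
Balance at month 2: C$2,291,329.0000 × (1 + 0.0105)^2 = C$2,339,699.5280…
After C$916,500.00 payment: C$2,339,699.5280… − C$916,500.00 = C$1,423,199.5280…
Balance at month 7: C$1,423,199.5280… × (1 + 0.0105)^5 = C$1,499,503.1427…
After C$527,000.00 payment: C$1,499,503.1427… − C$527,000.00 = C$972,503.1427…
Balance at month 15: C$972,503.1427… × (1 + 0.0105)^8 = C$1,057,259.4028…
Penalty: 15 × 0.75% × C$2,291,329.00 = C$257,774.51…
Final settlement = outstanding balance + penalty = C$1,057,259.4028… + C$257,774.51… = C$1,315,033.92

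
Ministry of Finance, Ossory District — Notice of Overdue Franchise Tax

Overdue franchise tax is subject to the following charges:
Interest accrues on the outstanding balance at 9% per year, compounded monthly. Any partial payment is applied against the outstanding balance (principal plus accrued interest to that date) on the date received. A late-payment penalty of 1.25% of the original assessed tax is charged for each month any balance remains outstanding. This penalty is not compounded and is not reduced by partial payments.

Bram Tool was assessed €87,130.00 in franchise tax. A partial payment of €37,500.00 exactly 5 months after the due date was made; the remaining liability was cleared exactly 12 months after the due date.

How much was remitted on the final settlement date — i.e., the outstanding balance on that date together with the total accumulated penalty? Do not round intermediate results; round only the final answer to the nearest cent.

Monthly rate = 9% ÷ 12 = 0.75%
Balance at month 5: €87,130.0000 × (1 + 0.0075)^5 = €90,446.7546…
After €37,500.00 payment: €90,446.7546… − €37,500.00 = €52,946.7546…
Balance at month 12: €52,946.7546… × (1 + 0.0075)^7 = €55,789.7902…
Penalty: 12 × 1.25% × €87,130.00 = €13,069.50
Final settlement = outstanding balance + penalty = €55,789.7902… + €13,069.50 = €68,859.29

€68,859.29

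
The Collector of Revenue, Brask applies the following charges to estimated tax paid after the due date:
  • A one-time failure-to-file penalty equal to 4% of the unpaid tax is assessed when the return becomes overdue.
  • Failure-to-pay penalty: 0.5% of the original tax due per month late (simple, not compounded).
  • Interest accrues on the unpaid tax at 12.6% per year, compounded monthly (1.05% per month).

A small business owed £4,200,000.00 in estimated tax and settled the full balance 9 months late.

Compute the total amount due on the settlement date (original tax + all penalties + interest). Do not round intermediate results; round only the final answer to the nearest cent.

£4,970,984.71

Failure-to-file penalty: 4% × £4,200,000.00 = £168,000.00
Failure-to-pay penalty = 0.5% × £4,200,000.00 × 9 mo = £189,000.00
Interest: £4,200,000.00 × ((1 + 0.0105)^9 − 1) = £4,200,000.00 × 0.0985678… = £413,984.7106…
Total = £4,200,000.00 + £357,000.0000 + £413,984.7106… = £4,970,984.71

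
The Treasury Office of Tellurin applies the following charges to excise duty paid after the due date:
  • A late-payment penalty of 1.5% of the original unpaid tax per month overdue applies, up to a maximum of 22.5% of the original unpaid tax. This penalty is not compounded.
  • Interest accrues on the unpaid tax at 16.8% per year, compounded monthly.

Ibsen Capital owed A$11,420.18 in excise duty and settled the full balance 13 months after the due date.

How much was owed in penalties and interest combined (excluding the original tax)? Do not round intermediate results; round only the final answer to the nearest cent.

A$4,489.28

Penalty: 13 × 1.5% × A$11,420.18 = A$2,226.94… (below the 22.5% cap of A$2,569.54…)
Interest (16.8%/yr ÷ 12 = 1.4%/month): A$11,420.18 × ((1 + 0.014)^13 − 1) = A$2,262.3486…
Penalties + interest = A$2,226.9351 + A$2,262.3486… = A$4,489.28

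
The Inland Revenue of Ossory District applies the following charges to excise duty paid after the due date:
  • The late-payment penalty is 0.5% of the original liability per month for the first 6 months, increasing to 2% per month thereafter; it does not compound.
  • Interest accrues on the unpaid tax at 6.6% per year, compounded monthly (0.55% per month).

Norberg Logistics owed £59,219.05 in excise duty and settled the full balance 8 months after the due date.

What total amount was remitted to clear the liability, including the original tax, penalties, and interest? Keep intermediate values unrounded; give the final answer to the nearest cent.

£66,020.74

Penalty, months 1–6: 6 × 0.5% × £59,219.05 = £1,776.57…
Penalty, months 7–8: 2 × 2% × £59,219.05 = £2,368.76…
Interest: £59,219.05 × ((1 + 0.0055)^8 − 1) = £59,219.05 × 0.0448564… = £2,656.3523…
Total = £59,219.05 + £4,145.3335 + £2,656.3523… = £66,020.74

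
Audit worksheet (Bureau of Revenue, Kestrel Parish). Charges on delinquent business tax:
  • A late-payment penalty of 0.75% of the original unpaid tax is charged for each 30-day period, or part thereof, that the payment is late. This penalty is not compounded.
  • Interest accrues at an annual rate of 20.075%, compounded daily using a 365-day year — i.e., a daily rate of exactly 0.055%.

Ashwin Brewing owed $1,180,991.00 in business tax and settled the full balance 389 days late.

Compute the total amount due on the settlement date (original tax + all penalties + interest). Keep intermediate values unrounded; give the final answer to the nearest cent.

$1,577,789.66

Penalty periods: ⌈389/30⌉ = 13; penalty = 13 × 0.75% × $1,180,991.00 = $115,146.62…
Interest: $1,180,991.00 × ((1 + 0.00055)^389 − 1) = $1,180,991.00 × 0.23848788… = $281,652.0420…
Total = $1,180,991.00 + $115,146.6225 + $281,652.0420… = $1,577,789.66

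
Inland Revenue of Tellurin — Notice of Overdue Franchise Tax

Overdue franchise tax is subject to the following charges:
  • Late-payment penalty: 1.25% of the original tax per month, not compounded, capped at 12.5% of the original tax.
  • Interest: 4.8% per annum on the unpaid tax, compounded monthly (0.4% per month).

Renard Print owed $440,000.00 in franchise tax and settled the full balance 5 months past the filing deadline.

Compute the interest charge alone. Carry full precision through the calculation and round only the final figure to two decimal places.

Interest: $440,000.00 × ((1 + 0.004)^5 − 1) = $440,000.00 × 0.0201606… = $8,870.6822…

$8,870.68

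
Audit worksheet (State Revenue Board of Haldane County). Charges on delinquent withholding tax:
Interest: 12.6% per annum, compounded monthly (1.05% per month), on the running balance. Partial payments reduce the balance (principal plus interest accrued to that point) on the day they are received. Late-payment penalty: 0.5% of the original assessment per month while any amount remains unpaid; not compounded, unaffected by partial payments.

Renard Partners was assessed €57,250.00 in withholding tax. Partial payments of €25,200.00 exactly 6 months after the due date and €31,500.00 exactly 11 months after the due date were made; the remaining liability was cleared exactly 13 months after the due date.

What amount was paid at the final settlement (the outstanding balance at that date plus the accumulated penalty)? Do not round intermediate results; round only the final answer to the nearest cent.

Balance at month 6: €57,250.0000 × (1 + 0.0105)^6 = €60,952.7632…
After €25,200.00 payment: €60,952.7632… − €25,200.00 = €35,752.7632…
Balance at month 11: €35,752.7632… × (1 + 0.0105)^5 = €37,669.6167…
After €31,500.00 payment: €37,669.6167… − €31,500.00 = €6,169.6167…
Balance at month 13: €6,169.6167… × (1 + 0.0105)^2 = €6,299.8588…
Penalty: 13 × 0.5% × €57,250.00 = €3,721.25
Final settlement = outstanding balance + penalty = €6,299.8588… + €3,721.25 = €10,021.11

€10,021.11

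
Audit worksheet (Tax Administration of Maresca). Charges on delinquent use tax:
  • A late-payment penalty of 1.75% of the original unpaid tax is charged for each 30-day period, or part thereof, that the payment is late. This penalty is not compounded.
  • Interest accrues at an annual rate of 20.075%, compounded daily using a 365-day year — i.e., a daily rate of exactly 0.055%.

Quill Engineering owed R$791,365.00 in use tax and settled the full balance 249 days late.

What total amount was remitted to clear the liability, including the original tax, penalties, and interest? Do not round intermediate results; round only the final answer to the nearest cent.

Penalty periods: ⌈249/30⌉ = 9; penalty = 9 × 1.75% × R$791,365.00 = R$124,639.99…
Interest: R$791,365.00 × ((1 + 0.00055)^249 − 1) = R$791,365.00 × 0.14672764… = R$116,115.1160…
Total = R$791,365.00 + R$124,639.9875 + R$116,115.1160… = R$1,032,120.10

R$1,032,120.10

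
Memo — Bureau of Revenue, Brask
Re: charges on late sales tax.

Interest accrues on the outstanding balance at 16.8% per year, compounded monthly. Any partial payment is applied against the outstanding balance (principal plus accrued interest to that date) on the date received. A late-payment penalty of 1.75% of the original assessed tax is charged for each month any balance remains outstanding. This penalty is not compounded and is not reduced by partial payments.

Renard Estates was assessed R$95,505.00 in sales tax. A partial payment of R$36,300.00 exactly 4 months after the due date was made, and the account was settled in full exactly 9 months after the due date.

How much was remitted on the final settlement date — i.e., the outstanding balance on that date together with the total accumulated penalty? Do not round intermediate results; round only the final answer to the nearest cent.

Monthly rate = 16.8% ÷ 12 = 1.4%
Balance at month 4: R$95,505.0000 × (1 + 0.014)^4 = R$100,966.6458…
After R$36,300.00 payment: R$100,966.6458… − R$36,300.00 = R$64,666.6458…
Balance at month 9: R$64,666.6458… × (1 + 0.014)^5 = R$69,321.8446…
Penalty: 9 × 1.75% × R$95,505.00 = R$15,042.04…
Final settlement = outstanding balance + penalty = R$69,321.8446… + R$15,042.04… = R$84,363.88

R$84,363.88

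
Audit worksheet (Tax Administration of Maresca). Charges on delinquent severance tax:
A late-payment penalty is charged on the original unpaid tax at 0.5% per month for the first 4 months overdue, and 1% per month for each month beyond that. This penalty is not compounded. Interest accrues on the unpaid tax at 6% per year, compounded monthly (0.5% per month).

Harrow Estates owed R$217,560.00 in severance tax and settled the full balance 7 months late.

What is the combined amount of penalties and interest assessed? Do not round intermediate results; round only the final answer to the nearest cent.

Penalty, months 1–4: 4 × 0.5% × R$217,560.00 = R$4,351.20
Penalty, months 5–7: 3 × 1% × R$217,560.00 = R$6,526.80
Interest: R$217,560.00 × ((1 + 0.005)^7 − 1) = R$217,560.00 × 0.0355294… = R$7,729.7756…
Penalties + interest = R$10,878.0000 + R$7,729.7756… = R$18,607.78

R$18,607.78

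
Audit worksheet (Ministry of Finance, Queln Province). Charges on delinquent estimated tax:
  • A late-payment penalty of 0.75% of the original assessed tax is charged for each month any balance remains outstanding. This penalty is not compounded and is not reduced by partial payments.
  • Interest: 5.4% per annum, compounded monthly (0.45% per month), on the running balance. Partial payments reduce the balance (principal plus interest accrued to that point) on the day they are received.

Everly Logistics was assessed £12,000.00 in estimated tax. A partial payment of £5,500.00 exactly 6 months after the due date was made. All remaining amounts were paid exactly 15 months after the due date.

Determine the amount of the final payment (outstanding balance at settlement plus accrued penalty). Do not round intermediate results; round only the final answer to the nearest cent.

£8,459.22

Balance at month 6: £12,000.0000 × (1 + 0.0045)^6 = £12,327.6669…
After £5,500.00 payment: £12,327.6669… − £5,500.00 = £6,827.6669…
Balance at month 15: £6,827.6669… × (1 + 0.0045)^9 = £7,109.2174…
Penalty: 15 × 0.75% × £12,000.00 = £1,350.00
Final settlement = outstanding balance + penalty = £7,109.2174… + £1,350.00 = £8,459.22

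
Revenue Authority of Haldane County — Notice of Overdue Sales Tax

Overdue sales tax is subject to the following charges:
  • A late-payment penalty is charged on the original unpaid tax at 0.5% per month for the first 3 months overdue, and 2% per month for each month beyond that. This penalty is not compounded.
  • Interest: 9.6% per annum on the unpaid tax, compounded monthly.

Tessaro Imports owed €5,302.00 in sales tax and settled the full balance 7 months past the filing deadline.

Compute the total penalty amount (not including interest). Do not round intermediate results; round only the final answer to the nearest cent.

€503.69

Penalty, months 1–3: 3 × 0.5% × €5,302.00 = €79.53
Penalty, months 4–7: 4 × 2% × €5,302.00 = €424.16
Total penalty = €79.53 + €424.16 = €503.69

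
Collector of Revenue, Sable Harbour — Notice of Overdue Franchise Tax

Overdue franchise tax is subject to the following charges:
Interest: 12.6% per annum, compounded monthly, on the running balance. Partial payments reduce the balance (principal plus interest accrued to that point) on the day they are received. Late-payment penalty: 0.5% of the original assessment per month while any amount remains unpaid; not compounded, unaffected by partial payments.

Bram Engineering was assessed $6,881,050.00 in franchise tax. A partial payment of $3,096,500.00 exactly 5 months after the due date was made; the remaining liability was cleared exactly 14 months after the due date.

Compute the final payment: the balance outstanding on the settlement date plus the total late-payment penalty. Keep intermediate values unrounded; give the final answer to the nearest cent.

Monthly rate = 12.6% ÷ 12 = 1.05%
Balance at month 5: $6,881,050.0000 × (1 + 0.0105)^5 = $7,249,971.5585…
After $3,096,500.00 payment: $7,249,971.5585… − $3,096,500.00 = $4,153,471.5585…
Balance at month 14: $4,153,471.5585… × (1 + 0.0105)^9 = $4,562,870.0635…
Penalty: 14 × 0.5% × $6,881,050.00 = $481,673.50
Final settlement = outstanding balance + penalty = $4,562,870.0635… + $481,673.50 = $5,044,543.56

$5,044,543.56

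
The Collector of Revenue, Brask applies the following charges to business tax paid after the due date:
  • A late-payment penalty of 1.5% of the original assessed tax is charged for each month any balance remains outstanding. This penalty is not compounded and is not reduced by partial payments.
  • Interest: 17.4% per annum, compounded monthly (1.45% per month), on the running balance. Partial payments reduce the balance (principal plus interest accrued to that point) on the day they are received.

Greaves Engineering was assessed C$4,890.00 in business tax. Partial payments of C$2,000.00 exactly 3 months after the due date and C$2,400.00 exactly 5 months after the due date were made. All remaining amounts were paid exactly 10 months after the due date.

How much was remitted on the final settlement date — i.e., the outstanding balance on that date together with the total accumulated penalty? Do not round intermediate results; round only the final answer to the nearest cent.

C$1,589.48

Balance at month 3: C$4,890.0000 × (1 + 0.0145)^3 = C$5,105.8143…
After C$2,000.00 payment: C$5,105.8143… − C$2,000.00 = C$3,105.8143…
Balance at month 5: C$3,105.8143… × (1 + 0.0145)^2 = C$3,196.5359…
After C$2,400.00 payment: C$3,196.5359… − C$2,400.00 = C$796.5359…
Balance at month 10: C$796.5359… × (1 + 0.0145)^5 = C$855.9839…
Penalty: 10 × 1.5% × C$4,890.00 = C$733.50
Final settlement = outstanding balance + penalty = C$855.9839… + C$733.50 = C$1,589.48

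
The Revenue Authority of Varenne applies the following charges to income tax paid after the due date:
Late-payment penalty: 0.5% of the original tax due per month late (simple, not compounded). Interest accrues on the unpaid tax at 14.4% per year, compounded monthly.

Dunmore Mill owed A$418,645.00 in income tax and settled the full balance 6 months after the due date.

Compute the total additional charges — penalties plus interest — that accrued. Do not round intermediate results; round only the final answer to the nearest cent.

A$43,620.66

Late-payment penalty = 0.5% × A$418,645.00 × 6 mo = A$12,559.35
Interest (14.4%/yr ÷ 12 = 1.2%/month): A$418,645.00 × ((1 + 0.012)^6 − 1) = A$31,061.3124…
Penalties + interest = A$12,559.3500 + A$31,061.3124… = A$43,620.66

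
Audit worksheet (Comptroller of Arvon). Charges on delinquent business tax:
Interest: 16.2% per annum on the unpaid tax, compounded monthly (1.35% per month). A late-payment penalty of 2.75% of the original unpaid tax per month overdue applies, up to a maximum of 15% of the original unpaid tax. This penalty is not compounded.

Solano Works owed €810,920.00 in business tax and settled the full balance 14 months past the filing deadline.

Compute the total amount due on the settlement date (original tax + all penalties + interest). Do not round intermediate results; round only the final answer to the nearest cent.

€1,100,024.73

Penalty (uncapped): 14 × 2.75% × €810,920.00 = €312,204.20; cap = 15% × €810,920.00 = €121,638.00 → penalty = €121,638.00
Interest: €810,920.00 × ((1 + 0.0135)^14 − 1) = €810,920.00 × 0.2065145… = €167,466.7310…
Total = €810,920.00 + €121,638.0000 + €167,466.7310… = €1,100,024.73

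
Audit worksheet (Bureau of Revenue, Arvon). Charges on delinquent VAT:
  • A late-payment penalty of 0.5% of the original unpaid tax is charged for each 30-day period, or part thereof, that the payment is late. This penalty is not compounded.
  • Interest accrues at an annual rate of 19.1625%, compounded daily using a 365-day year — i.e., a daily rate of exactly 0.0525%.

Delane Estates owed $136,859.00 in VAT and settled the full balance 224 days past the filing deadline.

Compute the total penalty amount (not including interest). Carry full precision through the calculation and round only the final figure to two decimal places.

$5,474.36

Penalty periods: ⌈224/30⌉ = 8; penalty = 8 × 0.5% × $136,859.00 = $5,474.36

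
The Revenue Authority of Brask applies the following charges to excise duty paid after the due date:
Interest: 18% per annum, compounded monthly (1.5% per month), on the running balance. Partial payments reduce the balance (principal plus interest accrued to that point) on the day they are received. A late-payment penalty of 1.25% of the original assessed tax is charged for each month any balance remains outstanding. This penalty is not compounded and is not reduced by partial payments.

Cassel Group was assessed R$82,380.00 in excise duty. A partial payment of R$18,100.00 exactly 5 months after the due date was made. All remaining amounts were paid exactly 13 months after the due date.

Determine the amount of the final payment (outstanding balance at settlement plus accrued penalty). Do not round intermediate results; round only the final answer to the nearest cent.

Balance at month 5: R$82,380.0000 × (1 + 0.015)^5 = R$88,746.6562…
After R$18,100.00 payment: R$88,746.6562… − R$18,100.00 = R$70,646.6562…
Balance at month 13: R$70,646.6562… × (1 + 0.015)^8 = R$79,582.9345…
Penalty: 13 × 1.25% × R$82,380.00 = R$13,386.75
Final settlement = outstanding balance + penalty = R$79,582.9345… + R$13,386.75 = R$92,969.68

R$92,969.68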